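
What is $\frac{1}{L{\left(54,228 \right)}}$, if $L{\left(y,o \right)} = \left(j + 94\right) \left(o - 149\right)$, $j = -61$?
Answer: $\frac{1}{2607} \approx 0.00038358$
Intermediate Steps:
$L{\left(y,o \right)} = -4917 + 33 o$ ($L{\left(y,o \right)} = \left(-61 + 94\right) \left(o - 149\right) = 33 \left(-149 + o\right) = -4917 + 33 o$)
$\frac{1}{L{\left(54,228 \right)}} = \frac{1}{-4917 + 33 \cdot 228} = \frac{1}{-4917 + 7524} = \frac{1}{2607}$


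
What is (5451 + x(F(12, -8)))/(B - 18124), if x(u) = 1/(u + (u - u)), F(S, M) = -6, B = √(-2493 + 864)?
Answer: -59274542/197088603 - 6541*I*√181/131392402 ≈ -0.30075 - 0.00066975*I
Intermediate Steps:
B = 3*I*√181 (B = √(-1629) = 3*I*√181 ≈ 40.361*I)
x(u) = 1/u (x(u) = 1/(u + 0) = 1/u)
(5451 + x(F(12, -8)))/(B - 18124) = (5451 + 1/(-6))/(3*I*√181 - 18124) = (5451 - ⅙)/(-18124 + 3*I*√181) = 32705/(6*(-18124 + 3*I*√181))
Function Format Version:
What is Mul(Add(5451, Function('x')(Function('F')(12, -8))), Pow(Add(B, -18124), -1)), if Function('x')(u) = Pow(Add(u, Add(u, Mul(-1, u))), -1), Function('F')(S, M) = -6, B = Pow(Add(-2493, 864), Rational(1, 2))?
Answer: Add(Rational(-59274542, 197088603), Mul(Rational(-6541, 131392402), I, Pow(181, Rational(1, 2)))) ≈ Add(-0.30075, Mul(-0.00066975, I))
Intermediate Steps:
B = Mul(3, I, Pow(181, Rational(1, 2))) (B = Pow(-1629, Rational(1, 2)) = Mul(3, I, Pow(181, Rational(1, 2))) ≈ Mul(40.361, I))
Function('x')(u) = Pow(u, -1) (Function('x')(u) = Pow(Add(u, 0), -1) = Pow(u, -1))
Mul(Add(5451, Function('x')(Function('F')(12, -8))), Pow(Add(B, -18124), -1)) = Mul(Add(5451, Pow(-6, -1)), Pow(Add(Mul(3, I, Pow(181, Rational(1, 2))), -18124), -1)) = Mul(Add(5451, Rational(-1, 6)), Pow(Add(-18124, Mul(3, I, Pow(181, Rational(1, 2)))), -1)) = Mul(Rational(32705, 6), Pow(Add(-18124, Mul(3, I, Pow(181, Rational(1, 2)))), -1))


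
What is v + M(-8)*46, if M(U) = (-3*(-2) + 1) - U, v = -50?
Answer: 640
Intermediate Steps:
M(U) = 7 - U (M(U) = (6 + 1) - U = 7 - U)
v + M(-8)*46 = -50 + (7 - 1*(-8))*46 = -50 + (7 + 8)*46 = -50 + 15*46 = -50 + 690 = 640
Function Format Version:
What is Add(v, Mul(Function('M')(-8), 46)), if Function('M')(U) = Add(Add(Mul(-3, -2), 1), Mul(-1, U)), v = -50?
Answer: 640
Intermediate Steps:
Function('M')(U) = Add(7, Mul(-1, U)) (Function('M')(U) = Add(Add(6, 1), Mul(-1, U)) = Add(7, Mul(-1, U)))
Add(v, Mul(Function('M')(-8), 46)) = Add(-50, Mul(Add(7, Mul(-1, -8)), 46)) = Add(-50, Mul(Add(7, 8), 46)) = Add(-50, Mul(15, 46)) = Add(-50, 690) = 640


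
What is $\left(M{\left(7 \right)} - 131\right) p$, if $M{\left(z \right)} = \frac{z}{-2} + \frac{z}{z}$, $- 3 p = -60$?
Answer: $-2670$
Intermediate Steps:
$p = 20$ ($p = \left(- \frac{1}{3}\right) \left(-60\right) = 20$)
$M{\left(z \right)} = 1 - \frac{z}{2}$ ($M{\left(z \right)} = z \left(- \frac{1}{2}\right) + 1 = - \frac{z}{2} + 1 = 1 - \frac{z}{2}$)
$\left(M{\left(7 \right)} - 131\right) p = \left(\left(1 - \frac{7}{2}\right) - 131\right) 20 = \left(- \frac{5}{2} - 131\right) 20 = \left(- \frac{267}{2}\right) 20 = -2670$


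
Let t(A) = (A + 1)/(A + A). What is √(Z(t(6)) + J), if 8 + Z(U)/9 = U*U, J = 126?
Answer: √913/4 ≈ 7.5540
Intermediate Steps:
t(A) = (1 + A)/(2*A) (t(A) = (1 + A)/((2*A)) = (1 + A)*(1/(2*A)) = (1 + A)/(2*A))
Z(U) = -72 + 9*U² (Z(U) = -72 + 9*(U*U) = -72 + 9*U²)
√(Z(t(6)) + J) = √((-72 + 9*((½)*(1 + 6)/6)²) + 126) = √((-72 + 9*((½)*(⅙)*7)²) + 126) = √((-72 + 9*(7/12)²) + 126) = √((-72 + 9*(49/144)) + 126) = √((-72 + 49/16) + 126) = √(-1103/16 + 126) = √(913/16) = √913/4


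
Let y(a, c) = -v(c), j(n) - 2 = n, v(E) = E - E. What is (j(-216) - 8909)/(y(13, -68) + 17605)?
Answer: -9123/17605 ≈ -0.51820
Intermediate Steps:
v(E) = 0
j(n) = 2 + n
y(a, c) = 0 (y(a, c) = -1*0 = 0)
(j(-216) - 8909)/(y(13, -68) + 17605) = ((2 - 216) - 8909)/(0 + 17605) = (-214 - 8909)/17605 = -9123*1/17605 = -9123/17605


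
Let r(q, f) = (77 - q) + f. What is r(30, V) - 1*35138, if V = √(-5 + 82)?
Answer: -35091 + √77 ≈ -35082.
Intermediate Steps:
V = √77 ≈ 8.7750
r(q, f) = 77 + f - q
r(30, V) - 1*35138 = (77 + √77 - 1*30) - 1*35138 = (77 + √77 - 30) - 35138 = (47 + √77) - 35138 = -35091 + √77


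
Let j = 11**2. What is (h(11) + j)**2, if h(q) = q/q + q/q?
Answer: 15129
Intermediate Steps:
j = 121
h(q) = 2 (h(q) = 1 + 1 = 2)
(h(11) + j)**2 = (2 + 121)**2 = 123**2 = 15129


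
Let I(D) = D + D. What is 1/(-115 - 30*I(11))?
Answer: -1/775 ≈ -0.0012903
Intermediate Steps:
I(D) = 2*D
1/(-115 - 30*I(11)) = 1/(-115 - 60*11) = 1/(-115 - 30*22) = 1/(-115 - 660) = 1/(-775) = -1/775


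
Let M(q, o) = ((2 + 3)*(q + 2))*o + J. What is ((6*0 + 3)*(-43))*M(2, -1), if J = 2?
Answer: 2322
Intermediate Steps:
M(q, o) = 2 + o*(10 + 5*q) (M(q, o) = ((2 + 3)*(q + 2))*o + 2 = (5*(2 + q))*o + 2 = (10 + 5*q)*o + 2 = o*(10 + 5*q) + 2 = 2 + o*(10 + 5*q))
((6*0 + 3)*(-43))*M(2, -1) = ((6*0 + 3)*(-43))*(2 + 10*(-1) + 5*(-1)*2) = ((0 + 3)*(-43))*(2 - 10 - 10) = (3*(-43))*(-18) = -129*(-18) = 2322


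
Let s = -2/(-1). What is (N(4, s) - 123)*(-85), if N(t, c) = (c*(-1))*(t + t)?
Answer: 11815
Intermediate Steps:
s = 2 (s = -2*(-1) = 2)
N(t, c) = -2*c*t (N(t, c) = (-c)*(2*t) = -2*c*t)
(N(4, s) - 123)*(-85) = (-2*2*4 - 123)*(-85) = (-16 - 123)*(-85) = -139*(-85) = 11815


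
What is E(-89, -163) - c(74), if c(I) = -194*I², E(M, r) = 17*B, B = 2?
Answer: 1062378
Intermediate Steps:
E(M, r) = 34 (E(M, r) = 17*2 = 34)
E(-89, -163) - c(74) = 34 - (-194)*74² = 34 - (-194)*5476 = 34 - 1*(-1062344) = 34 + 1062344 = 1062378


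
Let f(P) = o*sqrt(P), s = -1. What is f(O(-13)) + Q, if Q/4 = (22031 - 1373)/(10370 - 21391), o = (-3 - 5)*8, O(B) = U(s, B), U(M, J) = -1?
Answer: -82632/11021 - 64*I ≈ -7.4977 - 64.0*I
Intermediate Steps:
O(B) = -1
o = -64 (o = -8*8 = -64)
Q = -82632/11021 (Q = 4*((22031 - 1373)/(10370 - 21391)) = 4*(20658/(-11021)) = 4*(20658*(-1/11021)) = 4*(-20658/11021) = -82632/11021 ≈ -7.4977)
f(P) = -64*sqrt(P)
f(O(-13)) + Q = -64*I - 82632/11021 = -82632/11021 - 64*I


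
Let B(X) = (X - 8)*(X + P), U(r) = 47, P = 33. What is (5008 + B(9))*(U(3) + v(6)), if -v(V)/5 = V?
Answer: 85850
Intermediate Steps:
v(V) = -5*V
B(X) = (-8 + X)*(33 + X) (B(X) = (X - 8)*(X + 33) = (-8 + X)*(33 + X))
(5008 + B(9))*(U(3) + v(6)) = (5008 + (-264 + 9**2 + 25*9))*(47 - 5*6) = (5008 + (-264 + 81 + 225))*(47 - 30) = (5008 + 42)*17 = 5050*17 = 85850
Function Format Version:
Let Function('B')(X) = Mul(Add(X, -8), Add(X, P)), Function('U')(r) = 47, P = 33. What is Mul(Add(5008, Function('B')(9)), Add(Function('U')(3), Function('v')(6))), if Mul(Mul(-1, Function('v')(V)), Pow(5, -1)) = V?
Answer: 85850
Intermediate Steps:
Function('v')(V) = Mul(-5, V)
Function('B')(X) = Mul(Add(-8, X), Add(33, X)) (Function('B')(X) = Mul(Add(X, -8), Add(X, 33)) = Mul(Add(-8, X), Add(33, X)))
Mul(Add(5008, Function('B')(9)), Add(Function('U')(3), Function('v')(6))) = Mul(Add(5008, Add(-264, Pow(9, 2), Mul(25, 9))), Add(47, Mul(-5, 6))) = Mul(Add(5008, Add(-264, 81, 225)), Add(47, -30)) = Mul(Add(5008, 42), 17) = Mul(5050, 17) = 85850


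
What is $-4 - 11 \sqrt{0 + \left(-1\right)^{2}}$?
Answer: $-15$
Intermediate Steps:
$-4 - 11 \sqrt{0 + \left(-1\right)^{2}} = -4 - 11 \sqrt{0 + 1} = -4 - 11 \sqrt{1} = -4 - 11 = -15$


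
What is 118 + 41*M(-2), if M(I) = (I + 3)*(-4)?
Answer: -46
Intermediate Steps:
M(I) = -12 - 4*I (M(I) = (3 + I)*(-4) = -12 - 4*I)
118 + 41*M(-2) = 118 + 41*(-12 - 4*(-2)) = 118 + 41*(-12 + 8) = 118 + 41*(-4) = 118 - 164 = -46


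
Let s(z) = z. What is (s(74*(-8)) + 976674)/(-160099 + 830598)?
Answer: 976082/670499 ≈ 1.4558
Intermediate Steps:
(s(74*(-8)) + 976674)/(-160099 + 830598) = (74*(-8) + 976674)/(-160099 + 830598) = (-592 + 976674)/670499 = 976082*(1/670499) = 976082/670499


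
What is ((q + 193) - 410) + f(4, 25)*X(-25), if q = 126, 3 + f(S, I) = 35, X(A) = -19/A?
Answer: -1667/25 ≈ -66.680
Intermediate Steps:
f(S, I) = 32 (f(S, I) = -3 + 35 = 32)
((q + 193) - 410) + f(4, 25)*X(-25) = ((126 + 193) - 410) + 32*(-19/(-25)) = (319 - 410) + 32*(-19*(-1/25)) = -91 + 32*(19/25) = -91 + 608/25 = -1667/25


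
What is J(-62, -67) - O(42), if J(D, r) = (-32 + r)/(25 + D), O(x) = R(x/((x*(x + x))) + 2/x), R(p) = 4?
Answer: -49/37 ≈ -1.3243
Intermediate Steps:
O(x) = 4
J(D, r) = (-32 + r)/(25 + D)
J(-62, -67) - O(42) = (-32 - 67)/(25 - 62) - 1*4 = -99/(-37) - 4 = -1/37*(-99) - 4 = 99/37 - 4 = -49/37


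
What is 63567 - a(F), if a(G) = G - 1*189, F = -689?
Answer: 64445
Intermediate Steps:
a(G) = -189 + G (a(G) = G - 189 = -189 + G)
63567 - a(F) = 63567 - (-189 - 689) = 63567 - 1*(-878) = 63567 + 878 = 64445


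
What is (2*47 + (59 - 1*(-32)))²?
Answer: 34225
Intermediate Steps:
(2*47 + (59 - 1*(-32)))² = (94 + (59 + 32))² = (94 + 91)² = 185² = 34225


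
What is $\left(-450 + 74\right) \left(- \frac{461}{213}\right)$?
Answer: $\frac{173336}{213} \approx 813.78$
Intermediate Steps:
$\left(-450 + 74\right) \left(- \frac{461}{213}\right) = - 376 \left(\left(-461\right) \frac{1}{213}\right) = \left(-376\right) \left(- \frac{461}{213}\right) = \frac{173336}{213}$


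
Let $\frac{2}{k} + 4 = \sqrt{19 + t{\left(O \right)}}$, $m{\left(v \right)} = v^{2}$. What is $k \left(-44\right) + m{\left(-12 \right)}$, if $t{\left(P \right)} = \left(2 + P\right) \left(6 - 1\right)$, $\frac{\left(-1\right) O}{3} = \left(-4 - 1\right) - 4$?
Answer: $\frac{5240}{37} - \frac{44 \sqrt{41}}{37} \approx 134.01$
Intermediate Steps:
$O = 27$ ($O = - 3 \left(\left(-4 - 1\right) - 4\right) = - 3 \left(-5 - 4\right) = \left(-3\right) \left(-9\right) = 27$)
$t{\left(P \right)} = 10 + 5 P$ ($t{\left(P \right)} = \left(2 + P\right) 5 = 10 + 5 P$)
$k = \frac{2}{-4 + 2 \sqrt{41}}$ ($k = \frac{2}{-4 + \sqrt{19 + \left(10 + 5 \cdot 27\right)}} = \frac{2}{-4 + \sqrt{19 + \left(10 + 135\right)}} = \frac{2}{-4 + \sqrt{19 + 145}} = \frac{2}{-4 + \sqrt{164}} = \frac{2}{-4 + 2 \sqrt{41}} \approx 0.22711$)
$k \left(-44\right) + m{\left(-12 \right)} = \left(\frac{2}{37} + \frac{\sqrt{41}}{37}\right) \left(-44\right) + \left(-12\right)^{2} = \left(- \frac{88}{37} - \frac{44 \sqrt{41}}{37}\right) + 144 = \frac{5240}{37} - \frac{44 \sqrt{41}}{37}$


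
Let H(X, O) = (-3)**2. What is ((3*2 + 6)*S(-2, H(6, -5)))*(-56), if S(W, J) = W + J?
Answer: -4704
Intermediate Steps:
H(X, O) = 9
S(W, J) = J + W
((3*2 + 6)*S(-2, H(6, -5)))*(-56) = ((3*2 + 6)*(9 - 2))*(-56) = ((6 + 6)*7)*(-56) = (12*7)*(-56) = 84*(-56) = -4704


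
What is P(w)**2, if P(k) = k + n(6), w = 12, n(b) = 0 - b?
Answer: 36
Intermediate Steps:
n(b) = -b
P(k) = -6 + k (P(k) = k - 1*6 = k - 6 = -6 + k)
P(w)**2 = (-6 + 12)**2 = 6**2 = 36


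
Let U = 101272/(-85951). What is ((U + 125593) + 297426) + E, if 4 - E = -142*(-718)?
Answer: 27595928445/85951 ≈ 3.2107e+5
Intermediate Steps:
U = -101272/85951 (U = 101272*(-1/85951) = -101272/85951 ≈ -1.1783)
E = -101952 (E = 4 - (-142)*(-718) = 4 - 1*101956 = 4 - 101956 = -101952)
((U + 125593) + 297426) + E = ((-101272/85951 + 125593) + 297426) - 101952 = (10794742671/85951 + 297426) - 101952 = 36358804797/85951 - 101952 = 27595928445/85951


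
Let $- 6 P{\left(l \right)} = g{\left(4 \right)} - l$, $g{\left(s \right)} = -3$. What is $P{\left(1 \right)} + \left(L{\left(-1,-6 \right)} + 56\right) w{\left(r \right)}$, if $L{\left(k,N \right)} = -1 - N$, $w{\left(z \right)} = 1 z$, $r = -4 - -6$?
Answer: $\frac{368}{3} \approx 122.67$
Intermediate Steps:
$r = 2$ ($r = -4 + 6 = 2$)
$w{\left(z \right)} = z$
$P{\left(l \right)} = \frac{1}{2} + \frac{l}{6}$ ($P{\left(l \right)} = - \frac{-3 - l}{6} = \frac{1}{2} + \frac{l}{6}$)
$P{\left(1 \right)} + \left(L{\left(-1,-6 \right)} + 56\right) w{\left(r \right)} = \left(\frac{1}{2} + \frac{1}{6} \cdot 1\right) + \left(\left(-1 - -6\right) + 56\right) 2 = \left(\frac{1}{2} + \frac{1}{6}\right) + \left(\left(-1 + 6\right) + 56\right) 2 = \frac{2}{3} + \left(5 + 56\right) 2 = \frac{2}{3} + 61 \cdot 2 = \frac{2}{3} + 122 = \frac{368}{3}$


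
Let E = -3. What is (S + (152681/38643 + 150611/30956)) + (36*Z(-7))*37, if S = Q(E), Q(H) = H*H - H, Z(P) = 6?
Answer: 9585193048741/1196232708 ≈ 8012.8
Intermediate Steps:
Q(H) = H**2 - H
S = 12 (S = -3*(-1 - 3) = -3*(-4) = 12)
(S + (152681/38643 + 150611/30956)) + (36*Z(-7))*37 = (12 + (152681/38643 + 150611/30956)) + (36*6)*37 = (12 + (152681*(1/38643) + 150611*(1/30956))) + 216*37 = (12 + (152681/38643 + 150611/30956)) + 7992 = (12 + 10546453909/1196232708) + 7992 = 24901246405/1196232708 + 7992 = 9585193048741/1196232708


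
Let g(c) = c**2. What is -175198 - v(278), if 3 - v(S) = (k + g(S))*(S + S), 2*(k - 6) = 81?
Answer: 42820557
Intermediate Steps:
k = 93/2 (k = 6 + (1/2)*81 = 6 + 81/2 = 93/2 ≈ 46.500)
v(S) = 3 - 2*S*(93/2 + S**2) (v(S) = 3 - (93/2 + S**2)*(S + S) = 3 - (93/2 + S**2)*2*S = 3 - 2*S*(93/2 + S**2))
-175198 - v(278) = -175198 - (3 - 93*278 - 2*278**3) = -175198 - (3 - 25854 - 2*21484952) = -175198 - (3 - 25854 - 42969904) = -175198 - 1*(-42995755) = -175198 + 42995755 = 42820557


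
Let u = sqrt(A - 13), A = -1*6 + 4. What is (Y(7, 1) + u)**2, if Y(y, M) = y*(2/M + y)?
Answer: (63 + I*sqrt(15))**2 ≈ 3954.0 + 488.0*I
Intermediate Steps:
A = -2 (A = -6 + 4 = -2)
Y(y, M) = y*(y + 2/M)
u = I*sqrt(15) (u = sqrt(-2 - 13) = sqrt(-15) = I*sqrt(15) ≈ 3.873*I)
(Y(7, 1) + u)**2 = (7*(2 + 1*7)/1 + I*sqrt(15))**2 = (7*1*(2 + 7) + I*sqrt(15))**2 = (7*1*9 + I*sqrt(15))**2 = (63 + I*sqrt(15))**2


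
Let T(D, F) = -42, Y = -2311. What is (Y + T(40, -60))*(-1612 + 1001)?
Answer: 1437683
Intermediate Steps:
(Y + T(40, -60))*(-1612 + 1001) = (-2311 - 42)*(-1612 + 1001) = -2353*(-611) = 1437683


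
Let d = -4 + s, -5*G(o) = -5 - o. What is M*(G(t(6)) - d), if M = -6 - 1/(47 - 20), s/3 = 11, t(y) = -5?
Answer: 4727/27 ≈ 175.07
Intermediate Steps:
s = 33 (s = 3*11 = 33)
G(o) = 1 + o/5 (G(o) = -(-5 - o)/5 = 1 + o/5)
d = 29 (d = -4 + 33 = 29)
M = -163/27 (M = -6 - 1/27 = -163/27 ≈ -6.0370)
M*(G(t(6)) - d) = -163*((1 + (⅕)*(-5)) - 1*29)/27 = -163*((1 - 1) - 29)/27 = -163*(0 - 29)/27 = -163/27*(-29) = 4727/27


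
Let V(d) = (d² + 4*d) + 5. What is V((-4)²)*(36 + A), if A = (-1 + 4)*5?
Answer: 16575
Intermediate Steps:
V(d) = 5 + d² + 4*d
A = 15 (A = 3*5 = 15)
V((-4)²)*(36 + A) = (5 + ((-4)²)² + 4*(-4)²)*(36 + 15) = (5 + 16² + 4*16)*51 = (5 + 256 + 64)*51 = 325*51 = 16575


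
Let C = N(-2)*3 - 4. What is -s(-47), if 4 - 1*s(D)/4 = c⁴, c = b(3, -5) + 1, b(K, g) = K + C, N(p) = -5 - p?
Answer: 26228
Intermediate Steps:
C = -13 (C = (-5 - 1*(-2))*3 - 4 = (-5 + 2)*3 - 4 = -3*3 - 4 = -9 - 4 = -13)
b(K, g) = -13 + K (b(K, g) = K - 13 = -13 + K)
c = -9 (c = (-13 + 3) + 1 = -10 + 1 = -9)
s(D) = -26228 (s(D) = 16 - 4*(-9)⁴ = 16 - 4*6561 = 16 - 26244 = -26228)
-s(-47) = -1*(-26228) = 26228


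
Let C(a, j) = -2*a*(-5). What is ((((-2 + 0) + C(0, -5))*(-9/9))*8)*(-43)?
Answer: -688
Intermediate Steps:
C(a, j) = 10*a
((((-2 + 0) + C(0, -5))*(-9/9))*8)*(-43) = ((((-2 + 0) + 10*0)*(-9/9))*8)*(-43) = (((-2 + 0)*(-9*1/9))*8)*(-43) = (-2*(-1)*8)*(-43) = (2*8)*(-43) = 16*(-43) = -688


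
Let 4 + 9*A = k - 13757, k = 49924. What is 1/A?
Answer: 9/36163 ≈ 0.00024887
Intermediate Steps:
A = 36163/9 (A = -4/9 + (49924 - 13757)/9 = -4/9 + (⅑)*36167 = -4/9 + 36167/9 = 36163/9 ≈ 4018.1)
1/A = 1/(36163/9) = 9/36163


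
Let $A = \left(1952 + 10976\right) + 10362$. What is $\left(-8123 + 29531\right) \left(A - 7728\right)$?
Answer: $333151296$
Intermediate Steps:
$A = 23290$ ($A = 12928 + 10362 = 23290$)
$\left(-8123 + 29531\right) \left(A - 7728\right) = \left(-8123 + 29531\right) \left(23290 - 7728\right) = 21408 \left(23290 - 7728\right) = 21408 \cdot 15562 = 333151296$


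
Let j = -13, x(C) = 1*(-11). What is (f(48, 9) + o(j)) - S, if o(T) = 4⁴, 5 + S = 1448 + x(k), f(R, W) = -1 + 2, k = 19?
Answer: -1175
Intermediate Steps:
x(C) = -11
f(R, W) = 1
S = 1432 (S = -5 + (1448 - 11) = -5 + 1437 = 1432)
o(T) = 256
(f(48, 9) + o(j)) - S = (1 + 256) - 1*1432 = 257 - 1432 = -1175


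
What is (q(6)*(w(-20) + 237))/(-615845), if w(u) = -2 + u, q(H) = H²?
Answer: -1548/123169 ≈ -0.012568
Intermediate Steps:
(q(6)*(w(-20) + 237))/(-615845) = (6²*((-2 - 20) + 237))/(-615845) = (36*(-22 + 237))*(-1/615845) = (36*215)*(-1/615845) = 7740*(-1/615845) = -1548/123169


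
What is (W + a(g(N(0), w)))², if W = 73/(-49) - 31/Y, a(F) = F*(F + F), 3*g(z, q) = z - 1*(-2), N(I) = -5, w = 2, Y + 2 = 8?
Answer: 1874161/86436 ≈ 21.683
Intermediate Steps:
Y = 6 (Y = -2 + 8 = 6)
g(z, q) = ⅔ + z/3 (g(z, q) = (z - 1*(-2))/3 = (z + 2)/3 = (2 + z)/3 = ⅔ + z/3)
a(F) = 2*F² (a(F) = F*(2*F) = 2*F²)
W = -1957/294 (W = 73/(-49) - 31/6 = 73*(-1/49) - 31*⅙ = -73/49 - 31/6 = -1957/294 ≈ -6.6565)
(W + a(g(N(0), w)))² = (-1957/294 + 2*(⅔ + (⅓)*(-5))²)² = (-1957/294 + 2*(⅔ - 5/3)²)² = (-1957/294 + 2*(-1)²)² = (-1957/294 + 2*1)² = (-1957/294 + 2)² = (-1369/294)² = 1874161/86436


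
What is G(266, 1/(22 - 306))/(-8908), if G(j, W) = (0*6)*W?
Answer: 0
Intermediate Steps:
G(j, W) = 0 (G(j, W) = 0*W = 0)
G(266, 1/(22 - 306))/(-8908) = 0/(-8908) = 0*(-1/8908) = 0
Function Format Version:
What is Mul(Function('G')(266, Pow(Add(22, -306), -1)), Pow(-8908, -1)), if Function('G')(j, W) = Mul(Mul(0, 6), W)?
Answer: 0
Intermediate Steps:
Function('G')(j, W) = 0 (Function('G')(j, W) = Mul(0, W) = 0)
Mul(Function('G')(266, Pow(Add(22, -306), -1)), Pow(-8908, -1)) = Mul(0, Pow(-8908, -1)) = Mul(0, Rational(-1, 8908)) = 0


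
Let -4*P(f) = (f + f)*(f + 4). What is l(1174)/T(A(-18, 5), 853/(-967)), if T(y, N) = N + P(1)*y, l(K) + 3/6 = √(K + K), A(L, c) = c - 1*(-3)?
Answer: 967/40386 - 1934*√587/20193 ≈ -2.2965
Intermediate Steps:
A(L, c) = 3 + c (A(L, c) = c + 3 = 3 + c)
P(f) = -f*(4 + f)/2 (P(f) = -(f + f)*(f + 4)/4 = -2*f*(4 + f)/4 = -f*(4 + f)/2)
l(K) = -½ + √2*√K (l(K) = -½ + √(K + K) = -½ + √(2*K) = -½ + √2*√K)
T(y, N) = N - 5*y/2 (T(y, N) = N + (-½*1*(4 + 1))*y = N + (-½*1*5)*y = N - 5*y/2)
l(1174)/T(A(-18, 5), 853/(-967)) = (-½ + √2*√1174)/(853/(-967) - 5*(3 + 5)/2) = (-½ + 2*√587)/(853*(-1/967) - 5/2*8) = (-½ + 2*√587)/(-853/967 - 20) = (-½ + 2*√587)/(-20193/967) = (-½ + 2*√587)*(-967/20193) = 967/40386 - 1934*√587/20193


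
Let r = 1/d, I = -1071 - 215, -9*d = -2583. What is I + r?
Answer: -369081/287 ≈ -1286.0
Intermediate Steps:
d = 287 (d = -⅑*(-2583) = 287)
I = -1286
r = 1/287 ≈ 0.0034843
I + r = -1286 + 1/287 = -369081/287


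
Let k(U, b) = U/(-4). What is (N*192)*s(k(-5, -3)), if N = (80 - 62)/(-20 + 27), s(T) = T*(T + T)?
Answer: 10800/7 ≈ 1542.9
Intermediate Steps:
k(U, b) = -U/4 (k(U, b) = U*(-¼) = -U/4)
s(T) = 2*T² (s(T) = T*(2*T) = 2*T²)
N = 18/7 ≈ 2.5714
(N*192)*s(k(-5, -3)) = ((18/7)*192)*(2*(-¼*(-5))²) = 3456*(2*(5/4)²)/7 = 3456*(2*(25/16))/7 = (3456/7)*(25/8) = 10800/7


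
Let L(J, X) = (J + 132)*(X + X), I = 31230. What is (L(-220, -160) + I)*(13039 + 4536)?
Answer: 1043779250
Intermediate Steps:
L(J, X) = 2*X*(132 + J) (L(J, X) = (132 + J)*(2*X) = 2*X*(132 + J))
(L(-220, -160) + I)*(13039 + 4536) = (2*(-160)*(132 - 220) + 31230)*(13039 + 4536) = (2*(-160)*(-88) + 31230)*17575 = (28160 + 31230)*17575 = 59390*17575 = 1043779250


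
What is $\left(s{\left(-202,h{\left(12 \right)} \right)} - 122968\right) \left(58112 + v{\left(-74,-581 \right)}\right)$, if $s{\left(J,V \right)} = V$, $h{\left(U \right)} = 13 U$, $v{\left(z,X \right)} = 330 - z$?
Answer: $-7186466992$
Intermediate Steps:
$\left(s{\left(-202,h{\left(12 \right)} \right)} - 122968\right) \left(58112 + v{\left(-74,-581 \right)}\right) = \left(13 \cdot 12 - 122968\right) \left(58112 + \left(330 - -74\right)\right) = \left(156 - 122968\right) \left(58112 + \left(330 + 74\right)\right) = - 122812 \left(58112 + 404\right) = \left(-122812\right) 58516 = -7186466992$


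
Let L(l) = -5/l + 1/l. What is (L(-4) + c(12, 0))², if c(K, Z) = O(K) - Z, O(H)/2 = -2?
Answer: 9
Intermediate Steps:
O(H) = -4 (O(H) = 2*(-2) = -4)
L(l) = -4/l (L(l) = -5/l + 1/l = -4/l)
c(K, Z) = -4 - Z
(L(-4) + c(12, 0))² = (-4/(-4) + (-4 - 1*0))² = (-4*(-¼) + (-4 + 0))² = (1 - 4)² = (-3)² = 9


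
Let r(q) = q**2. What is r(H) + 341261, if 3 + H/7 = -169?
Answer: 1790877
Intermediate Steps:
H = -1204 (H = -21 + 7*(-169) = -21 - 1183 = -1204)
r(H) + 341261 = (-1204)**2 + 341261 = 1449616 + 341261 = 1790877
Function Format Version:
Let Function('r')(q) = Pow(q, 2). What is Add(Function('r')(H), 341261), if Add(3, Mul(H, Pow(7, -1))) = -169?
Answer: 1790877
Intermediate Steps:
H = -1204 (H = Add(-21, Mul(7, -169)) = Add(-21, -1183) = -1204)
Add(Function('r')(H), 341261) = Add(Pow(-1204, 2), 341261) = Add(1449616, 341261) = 1790877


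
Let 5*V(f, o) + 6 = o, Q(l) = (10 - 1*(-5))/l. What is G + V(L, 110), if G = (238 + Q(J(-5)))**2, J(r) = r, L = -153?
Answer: 276229/5 ≈ 55246.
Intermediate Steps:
Q(l) = 15/l (Q(l) = (10 + 5)/l = 15/l)
V(f, o) = -6/5 + o/5
G = 55225 (G = (238 + 15/(-5))**2 = (238 + 15*(-1/5))**2 = (238 - 3)**2 = 235**2 = 55225)
G + V(L, 110) = 55225 + (-6/5 + (1/5)*110) = 55225 + (-6/5 + 22) = 55225 + 104/5 = 276229/5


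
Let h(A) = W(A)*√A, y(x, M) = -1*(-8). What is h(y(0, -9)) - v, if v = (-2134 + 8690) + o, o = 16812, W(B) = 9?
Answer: -23368 + 18*√2 ≈ -23343.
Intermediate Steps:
y(x, M) = 8
v = 23368 (v = (-2134 + 8690) + 16812 = 6556 + 16812 = 23368)
h(A) = 9*√A
h(y(0, -9)) - v = 9*√8 - 1*23368 = 9*(2*√2) - 23368 = 18*√2 - 23368 = -23368 + 18*√2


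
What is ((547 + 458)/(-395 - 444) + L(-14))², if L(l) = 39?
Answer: 1005904656/703921 ≈ 1429.0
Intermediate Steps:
((547 + 458)/(-395 - 444) + L(-14))² = ((547 + 458)/(-395 - 444) + 39)² = (1005/(-839) + 39)² = (1005*(-1/839) + 39)² = (-1005/839 + 39)² = (31716/839)² = 1005904656/703921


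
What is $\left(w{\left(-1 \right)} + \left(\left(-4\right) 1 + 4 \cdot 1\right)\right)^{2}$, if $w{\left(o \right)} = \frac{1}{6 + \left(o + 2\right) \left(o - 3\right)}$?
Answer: $\frac{1}{4} \approx 0.25$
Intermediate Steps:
$w{\left(o \right)} = \frac{1}{6 + \left(-3 + o\right) \left(2 + o\right)}$ ($w{\left(o \right)} = \frac{1}{6 + \left(2 + o\right) \left(-3 + o\right)} = \frac{1}{6 + \left(-3 + o\right) \left(2 + o\right)}$)
$\left(w{\left(-1 \right)} + \left(\left(-4\right) 1 + 4 \cdot 1\right)\right)^{2} = \left(\frac{1}{\left(-1\right) \left(-1 - 1\right)} + \left(\left(-4\right) 1 + 4 \cdot 1\right)\right)^{2} = \left(- \frac{1}{-2} + \left(-4 + 4\right)\right)^{2} = \left(\left(-1\right) \left(- \frac{1}{2}\right) + 0\right)^{2} = \left(\frac{1}{2} + 0\right)^{2} = \left(\frac{1}{2}\right)^{2} = \frac{1}{4}$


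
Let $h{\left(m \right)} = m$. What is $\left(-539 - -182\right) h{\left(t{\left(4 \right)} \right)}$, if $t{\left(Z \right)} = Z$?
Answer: $-1428$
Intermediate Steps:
$\left(-539 - -182\right) h{\left(t{\left(4 \right)} \right)} = \left(-539 - -182\right) 4 = \left(-539 + 182\right) 4 = \left(-357\right) 4 = -1428$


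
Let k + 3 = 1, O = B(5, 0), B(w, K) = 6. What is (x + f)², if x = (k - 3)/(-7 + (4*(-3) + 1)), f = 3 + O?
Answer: 27889/324 ≈ 86.077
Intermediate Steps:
O = 6
k = -2 (k = -3 + 1 = -2)
f = 9 (f = 3 + 6 = 9)
x = 5/18 (x = (-2 - 3)/(-7 + (4*(-3) + 1)) = -5/(-7 + (-12 + 1)) = -5/(-7 - 11) = -5/(-18) = -5*(-1/18) = 5/18 ≈ 0.27778)
(x + f)² = (5/18 + 9)² = (167/18)² = 27889/324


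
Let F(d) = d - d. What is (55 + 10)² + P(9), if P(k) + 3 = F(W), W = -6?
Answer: 4222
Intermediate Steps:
F(d) = 0
P(k) = -3 (P(k) = -3 + 0 = -3)
(55 + 10)² + P(9) = (55 + 10)² - 3 = 65² - 3 = 4225 - 3 = 4222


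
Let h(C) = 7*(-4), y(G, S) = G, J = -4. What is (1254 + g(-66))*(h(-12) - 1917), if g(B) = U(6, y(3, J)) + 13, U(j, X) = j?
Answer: -2475985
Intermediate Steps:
g(B) = 19 (g(B) = 6 + 13 = 19)
h(C) = -28
(1254 + g(-66))*(h(-12) - 1917) = (1254 + 19)*(-28 - 1917) = 1273*(-1945) = -2475985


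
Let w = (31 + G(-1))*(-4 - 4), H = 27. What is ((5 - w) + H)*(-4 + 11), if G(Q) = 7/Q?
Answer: 1568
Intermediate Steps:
w = -192 (w = (31 + 7/(-1))*(-4 - 4) = (31 + 7*(-1))*(-8) = (31 - 7)*(-8) = 24*(-8) = -192)
((5 - w) + H)*(-4 + 11) = ((5 - 1*(-192)) + 27)*(-4 + 11) = ((5 + 192) + 27)*7 = (197 + 27)*7 = 224*7 = 1568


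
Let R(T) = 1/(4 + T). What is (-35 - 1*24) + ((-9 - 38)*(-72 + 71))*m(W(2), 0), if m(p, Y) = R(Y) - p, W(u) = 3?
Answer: -753/4 ≈ -188.25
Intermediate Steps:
m(p, Y) = 1/(4 + Y) - p
(-35 - 1*24) + ((-9 - 38)*(-72 + 71))*m(W(2), 0) = (-35 - 1*24) + ((-9 - 38)*(-72 + 71))*((1 - 1*3*(4 + 0))/(4 + 0)) = (-35 - 24) + (-47*(-1))*((1 - 1*3*4)/4) = -59 + 47*((1 - 12)/4) = -59 + 47*((¼)*(-11)) = -59 + 47*(-11/4) = -59 - 517/4 = -753/4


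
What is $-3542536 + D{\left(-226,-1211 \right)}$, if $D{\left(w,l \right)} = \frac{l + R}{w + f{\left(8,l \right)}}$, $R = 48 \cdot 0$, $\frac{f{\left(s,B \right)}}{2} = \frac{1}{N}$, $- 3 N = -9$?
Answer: $- \frac{2394750703}{676} \approx -3.5425 \cdot 10^{6}$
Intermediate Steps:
$N = 3$ ($N = \left(- \frac{1}{3}\right) \left(-9\right) = 3$)
$f{\left(s,B \right)} = \frac{2}{3}$
$R = 0$
$D{\left(w,l \right)} = \frac{l}{\frac{2}{3} + w}$ ($D{\left(w,l \right)} = \frac{l + 0}{w + \frac{2}{3}} = \frac{l}{\frac{2}{3} + w}$)
$-3542536 + D{\left(-226,-1211 \right)} = -3542536 + 3 \left(-1211\right) \frac{1}{2 + 3 \left(-226\right)} = -3542536 + 3 \left(-1211\right) \frac{1}{2 - 678} = -3542536 + 3 \left(-1211\right) \frac{1}{-676} = -3542536 + 3 \left(-1211\right) \left(- \frac{1}{676}\right) = -3542536 + \frac{3633}{676} = - \frac{2394750703}{676}$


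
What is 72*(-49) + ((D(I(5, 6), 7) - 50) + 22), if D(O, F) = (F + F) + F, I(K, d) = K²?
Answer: -3535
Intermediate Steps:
D(O, F) = 3*F (D(O, F) = 2*F + F = 3*F)
72*(-49) + ((D(I(5, 6), 7) - 50) + 22) = 72*(-49) + ((3*7 - 50) + 22) = -3528 + ((21 - 50) + 22) = -3528 + (-29 + 22) = -3528 - 7 = -3535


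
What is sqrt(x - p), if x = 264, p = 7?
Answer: sqrt(257) ≈ 16.031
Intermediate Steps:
sqrt(x - p) = sqrt(264 - 1*7) = sqrt(264 - 7) = sqrt(257)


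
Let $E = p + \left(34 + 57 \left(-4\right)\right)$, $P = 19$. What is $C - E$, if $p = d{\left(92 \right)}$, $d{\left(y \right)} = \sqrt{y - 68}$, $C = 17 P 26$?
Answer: $8592 - 2 \sqrt{6} \approx 8587.1$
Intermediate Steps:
$C = 8398$ ($C = 17 \cdot 19 \cdot 26 = 323 \cdot 26 = 8398$)
$d{\left(y \right)} = \sqrt{-68 + y}$
$p = 2 \sqrt{6}$ ($p = \sqrt{-68 + 92} = \sqrt{24} = 2 \sqrt{6} \approx 4.899$)
$E = -194 + 2 \sqrt{6}$ ($E = 2 \sqrt{6} + \left(34 + 57 \left(-4\right)\right) = 2 \sqrt{6} + \left(34 - 228\right) = 2 \sqrt{6} - 194 = -194 + 2 \sqrt{6} \approx -189.1$)
$C - E = 8398 - \left(-194 + 2 \sqrt{6}\right) = 8398 + \left(194 - 2 \sqrt{6}\right) = 8592 - 2 \sqrt{6}$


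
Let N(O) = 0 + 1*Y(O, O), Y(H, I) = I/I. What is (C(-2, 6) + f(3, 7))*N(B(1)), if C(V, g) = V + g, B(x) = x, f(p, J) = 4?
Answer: 8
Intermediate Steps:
Y(H, I) = 1
N(O) = 1 (N(O) = 0 + 1*1 = 0 + 1 = 1)
(C(-2, 6) + f(3, 7))*N(B(1)) = ((-2 + 6) + 4)*1 = (4 + 4)*1 = 8*1 = 8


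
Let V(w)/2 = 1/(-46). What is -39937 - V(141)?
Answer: -918550/23 ≈ -39937.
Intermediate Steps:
V(w) = -1/23 (V(w) = 2/(-46) = 2*(-1/46) = -1/23)
-39937 - V(141) = -39937 - 1*(-1/23) = -39937 + 1/23 = -918550/23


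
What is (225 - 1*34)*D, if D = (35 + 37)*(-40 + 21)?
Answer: -261288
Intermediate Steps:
D = -1368 (D = 72*(-19) = -1368)
(225 - 1*34)*D = (225 - 1*34)*(-1368) = (225 - 34)*(-1368) = 191*(-1368) = -261288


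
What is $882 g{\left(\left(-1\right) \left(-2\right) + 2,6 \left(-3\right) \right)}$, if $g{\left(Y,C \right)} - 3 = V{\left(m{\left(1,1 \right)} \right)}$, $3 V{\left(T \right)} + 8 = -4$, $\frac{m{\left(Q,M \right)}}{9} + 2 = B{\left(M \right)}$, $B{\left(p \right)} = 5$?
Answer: $-882$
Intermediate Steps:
$m{\left(Q,M \right)} = 27$ ($m{\left(Q,M \right)} = -18 + 9 \cdot 5 = -18 + 45 = 27$)
$V{\left(T \right)} = -4$ ($V{\left(T \right)} = - \frac{8}{3} + \frac{1}{3} \left(-4\right) = - \frac{8}{3} - \frac{4}{3} = -4$)
$g{\left(Y,C \right)} = -1$ ($g{\left(Y,C \right)} = 3 - 4 = -1$)
$882 g{\left(\left(-1\right) \left(-2\right) + 2,6 \left(-3\right) \right)} = 882 \left(-1\right) = -882$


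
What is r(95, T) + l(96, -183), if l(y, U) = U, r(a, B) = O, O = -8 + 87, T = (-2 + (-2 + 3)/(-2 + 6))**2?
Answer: -104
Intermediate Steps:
T = 49/16 (T = (-2 + 1/4)**2 = (-7/4)**2 = 49/16 ≈ 3.0625)
O = 79
r(a, B) = 79
r(95, T) + l(96, -183) = 79 - 183 = -104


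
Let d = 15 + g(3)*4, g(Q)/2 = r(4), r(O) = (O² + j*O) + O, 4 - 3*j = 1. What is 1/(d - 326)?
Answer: -1/119 ≈ -0.0084034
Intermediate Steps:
j = 1 (j = 4/3 - ⅓*1 = 4/3 - ⅓ = 1)
r(O) = O² + 2*O (r(O) = (O² + 1*O) + O = (O² + O) + O = (O + O²) + O = O² + 2*O)
g(Q) = 48 (g(Q) = 2*(4*(2 + 4)) = 2*(4*6) = 2*24 = 48)
d = 207 (d = 15 + 48*4 = 15 + 192 = 207)
1/(d - 326) = 1/(207 - 326) = 1/(-119) = -1/119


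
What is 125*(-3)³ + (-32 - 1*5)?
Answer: -3412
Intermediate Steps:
125*(-3)³ + (-32 - 1*5) = 125*(-27) + (-32 - 5) = -3375 - 37 = -3412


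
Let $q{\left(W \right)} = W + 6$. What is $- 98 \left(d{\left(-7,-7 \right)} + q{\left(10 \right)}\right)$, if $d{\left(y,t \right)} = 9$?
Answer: $-2450$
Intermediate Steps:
$q{\left(W \right)} = 6 + W$
$- 98 \left(d{\left(-7,-7 \right)} + q{\left(10 \right)}\right) = - 98 \left(9 + \left(6 + 10\right)\right) = - 98 \left(9 + 16\right) = \left(-98\right) 25 = -2450$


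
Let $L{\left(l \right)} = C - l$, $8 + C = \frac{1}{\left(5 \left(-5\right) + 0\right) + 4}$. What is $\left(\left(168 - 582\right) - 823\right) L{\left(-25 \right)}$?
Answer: $- \frac{440372}{21} \approx -20970.0$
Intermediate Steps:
$C = - \frac{169}{21}$ ($C = -8 + \frac{1}{\left(5 \left(-5\right) + 0\right) + 4} = -8 + \frac{1}{\left(-25 + 0\right) + 4} = -8 + \frac{1}{-25 + 4} = -8 + \frac{1}{-21} = -8 - \frac{1}{21} = - \frac{169}{21} \approx -8.0476$)
$L{\left(l \right)} = - \frac{169}{21} - l$
$\left(\left(168 - 582\right) - 823\right) L{\left(-25 \right)} = \left(\left(168 - 582\right) - 823\right) \left(- \frac{169}{21} - -25\right) = \left(\left(168 - 582\right) - 823\right) \left(- \frac{169}{21} + 25\right) = \left(-414 - 823\right) \frac{356}{21} = \left(-1237\right) \frac{356}{21} = - \frac{440372}{21}$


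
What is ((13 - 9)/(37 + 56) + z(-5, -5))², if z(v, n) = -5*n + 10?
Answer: 10621081/8649 ≈ 1228.0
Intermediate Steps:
z(v, n) = 10 - 5*n
((13 - 9)/(37 + 56) + z(-5, -5))² = ((13 - 9)/(37 + 56) + (10 - 5*(-5)))² = (4/93 + (10 + 25))² = (4*(1/93) + 35)² = (4/93 + 35)² = (3259/93)² = 10621081/8649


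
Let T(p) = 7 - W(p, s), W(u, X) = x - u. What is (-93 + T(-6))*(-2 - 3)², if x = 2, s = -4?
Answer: -2350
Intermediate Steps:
W(u, X) = 2 - u
T(p) = 5 + p (T(p) = 7 - (2 - p) = 7 + (-2 + p) = 5 + p)
(-93 + T(-6))*(-2 - 3)² = (-93 + (5 - 6))*(-2 - 3)² = (-93 - 1)*(-5)² = -94*25 = -2350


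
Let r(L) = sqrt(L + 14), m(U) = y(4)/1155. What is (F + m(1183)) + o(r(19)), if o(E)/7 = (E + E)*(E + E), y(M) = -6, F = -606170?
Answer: -233019712/385 ≈ -6.0525e+5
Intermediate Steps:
m(U) = -2/385 (m(U) = -6/1155 = -6*1/1155 = -2/385)
r(L) = sqrt(14 + L)
o(E) = 28*E**2 (o(E) = 7*((E + E)*(E + E)) = 7*((2*E)*(2*E)) = 7*(4*E**2) = 28*E**2)
(F + m(1183)) + o(r(19)) = (-606170 - 2/385) + 28*(sqrt(14 + 19))**2 = -233375452/385 + 28*(sqrt(33))**2 = -233375452/385 + 28*33 = -233375452/385 + 924 = -233019712/385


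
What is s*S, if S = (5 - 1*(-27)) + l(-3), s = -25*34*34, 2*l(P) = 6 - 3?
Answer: -968150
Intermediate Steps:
l(P) = 3/2 (l(P) = (6 - 3)/2 = (1/2)*3 = 3/2)
s = -28900 (s = -850*34 = -28900)
S = 67/2 (S = (5 - 1*(-27)) + 3/2 = (5 + 27) + 3/2 = 32 + 3/2 = 67/2 ≈ 33.500)
s*S = -28900*67/2 = -968150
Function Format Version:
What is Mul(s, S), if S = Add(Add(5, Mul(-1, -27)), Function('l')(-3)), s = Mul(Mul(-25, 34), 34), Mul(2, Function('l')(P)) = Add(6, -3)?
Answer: -968150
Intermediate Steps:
Function('l')(P) = Rational(3, 2) (Function('l')(P) = Mul(Rational(1, 2), Add(6, -3)) = Mul(Rational(1, 2), 3) = Rational(3, 2))
s = -28900 (s = Mul(-850, 34) = -28900)
S = Rational(67, 2) (S = Add(Add(5, Mul(-1, -27)), Rational(3, 2)) = Add(Add(5, 27), Rational(3, 2)) = Add(32, Rational(3, 2)) = Rational(67, 2) ≈ 33.500)
Mul(s, S) = Mul(-28900, Rational(67, 2)) = -968150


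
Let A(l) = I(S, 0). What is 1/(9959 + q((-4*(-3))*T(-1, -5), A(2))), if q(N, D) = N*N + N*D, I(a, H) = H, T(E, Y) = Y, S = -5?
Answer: 1/13559 ≈ 7.3752e-5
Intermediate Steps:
A(l) = 0
q(N, D) = N**2 + D*N
1/(9959 + q((-4*(-3))*T(-1, -5), A(2))) = 1/(9959 + (-4*(-3)*(-5))*(0 - 4*(-3)*(-5))) = 1/(9959 + (12*(-5))*(0 + 12*(-5))) = 1/(9959 - 60*(0 - 60)) = 1/(9959 - 60*(-60)) = 1/(9959 + 3600) = 1/13559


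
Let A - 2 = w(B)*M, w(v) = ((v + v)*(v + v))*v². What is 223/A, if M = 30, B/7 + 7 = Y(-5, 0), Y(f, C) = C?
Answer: 223/691776122 ≈ 3.2236e-7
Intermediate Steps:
B = -49 (B = -49 + 7*0 = -49 + 0 = -49)
w(v) = 4*v⁴ (w(v) = ((2*v)*(2*v))*v² = (4*v²)*v² = 4*v⁴)
A = 691776122 (A = 2 + (4*(-49)⁴)*30 = 2 + (4*5764801)*30 = 2 + 23059204*30 = 2 + 691776120 = 691776122)
223/A = 223/691776122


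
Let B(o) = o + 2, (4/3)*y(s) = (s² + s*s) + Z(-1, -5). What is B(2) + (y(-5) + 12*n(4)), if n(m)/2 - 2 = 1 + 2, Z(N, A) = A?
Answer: 631/4 ≈ 157.75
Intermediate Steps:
y(s) = -15/4 + 3*s²/2 (y(s) = 3*((s² + s*s) - 5)/4 = 3*((s² + s²) - 5)/4 = 3*(2*s² - 5)/4 = 3*(-5 + 2*s²)/4 = -15/4 + 3*s²/2)
n(m) = 10 (n(m) = 4 + 2*(1 + 2) = 4 + 2*3 = 4 + 6 = 10)
B(o) = 2 + o
B(2) + (y(-5) + 12*n(4)) = (2 + 2) + ((-15/4 + (3/2)*(-5)²) + 12*10) = 4 + ((-15/4 + (3/2)*25) + 120) = 4 + ((-15/4 + 75/2) + 120) = 4 + (135/4 + 120) = 4 + 615/4 = 631/4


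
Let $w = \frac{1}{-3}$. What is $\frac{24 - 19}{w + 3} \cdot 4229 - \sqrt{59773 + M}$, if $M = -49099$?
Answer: $\frac{63435}{8} - 3 \sqrt{1186} \approx 7826.1$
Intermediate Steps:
$w = - \frac{1}{3} \approx -0.33333$
$\frac{24 - 19}{w + 3} \cdot 4229 - \sqrt{59773 + M} = \frac{24 - 19}{- \frac{1}{3} + 3} \cdot 4229 - \sqrt{59773 - 49099} = \frac{5}{\frac{8}{3}} \cdot 4229 - \sqrt{10674} = 5 \cdot \frac{3}{8} \cdot 4229 - 3 \sqrt{1186} = \frac{15}{8} \cdot 4229 - 3 \sqrt{1186} = \frac{63435}{8} - 3 \sqrt{1186}$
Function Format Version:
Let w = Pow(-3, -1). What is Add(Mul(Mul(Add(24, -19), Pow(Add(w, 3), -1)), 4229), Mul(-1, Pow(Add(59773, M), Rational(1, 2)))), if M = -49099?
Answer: Add(Rational(63435, 8), Mul(-3, Pow(1186, Rational(1, 2)))) ≈ 7826.1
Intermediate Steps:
w = Rational(-1, 3) ≈ -0.33333
Add(Mul(Mul(Add(24, -19), Pow(Add(w, 3), -1)), 4229), Mul(-1, Pow(Add(59773, M), Rational(1, 2)))) = Add(Mul(Mul(Add(24, -19), Pow(Add(Rational(-1, 3), 3), -1)), 4229), Mul(-1, Pow(Add(59773, -49099), Rational(1, 2)))) = Add(Mul(Mul(5, Pow(Rational(8, 3), -1)), 4229), Mul(-1, Pow(10674, Rational(1, 2)))) = Add(Mul(Mul(5, Rational(3, 8)), 4229), Mul(-1, Mul(3, Pow(1186, Rational(1, 2))))) = Add(Mul(Rational(15, 8), 4229), Mul(-3, Pow(1186, Rational(1, 2)))) = Add(Rational(63435, 8), Mul(-3, Pow(1186, Rational(1, 2))))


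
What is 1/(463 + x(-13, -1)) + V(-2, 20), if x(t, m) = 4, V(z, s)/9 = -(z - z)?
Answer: 1/467 ≈ 0.0021413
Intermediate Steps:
V(z, s) = 0 (V(z, s) = 9*(-(z - z)) = 9*(-1*0) = 9*0 = 0)
1/(463 + x(-13, -1)) + V(-2, 20) = 1/(463 + 4) + 0 = 1/467 + 0 = 1/467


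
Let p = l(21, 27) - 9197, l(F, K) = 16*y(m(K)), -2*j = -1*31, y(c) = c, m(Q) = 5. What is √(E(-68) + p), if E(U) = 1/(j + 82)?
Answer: I*√346673535/195 ≈ 95.483*I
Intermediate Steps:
j = 31/2 (j = -(-1)*31/2 = -½*(-31) = 31/2 ≈ 15.500)
l(F, K) = 80 (l(F, K) = 16*5 = 80)
p = -9117 (p = 80 - 9197 = -9117)
E(U) = 2/195 (E(U) = 1/(31/2 + 82) = 1/(195/2) = 2/195)
√(E(-68) + p) = √(2/195 - 9117) = √(-1777813/195) = I*√346673535/195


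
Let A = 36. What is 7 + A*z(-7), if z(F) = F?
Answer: -245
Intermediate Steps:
7 + A*z(-7) = 7 + 36*(-7) = 7 - 252 = -245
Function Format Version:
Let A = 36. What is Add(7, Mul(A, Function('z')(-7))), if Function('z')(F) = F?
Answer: -245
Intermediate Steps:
Add(7, Mul(A, Function('z')(-7))) = Add(7, Mul(36, -7)) = Add(7, -252) = -245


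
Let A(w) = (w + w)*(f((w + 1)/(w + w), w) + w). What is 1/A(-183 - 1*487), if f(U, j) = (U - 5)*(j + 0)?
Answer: -1/3142970 ≈ -3.1817e-7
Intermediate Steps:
f(U, j) = j*(-5 + U) (f(U, j) = (-5 + U)*j = j*(-5 + U))
A(w) = 2*w*(w + w*(-5 + (1 + w)/(2*w))) (A(w) = (w + w)*(w*(-5 + (w + 1)/(w + w)) + w) = (2*w)*(w*(-5 + (1 + w)/((2*w))) + w) = (2*w)*(w*(-5 + (1 + w)*(1/(2*w))) + w) = (2*w)*(w*(-5 + (1 + w)/(2*w)) + w) = (2*w)*(w + w*(-5 + (1 + w)/(2*w))) = 2*w*(w + w*(-5 + (1 + w)/(2*w))))
1/A(-183 - 1*487) = 1/((-183 - 1*487)*(1 - 7*(-183 - 1*487))) = 1/((-183 - 487)*(1 - 7*(-183 - 487))) = 1/(-670*(1 - 7*(-670))) = 1/(-670*(1 + 4690)) = 1/(-670*4691) = 1/(-3142970) = -1/3142970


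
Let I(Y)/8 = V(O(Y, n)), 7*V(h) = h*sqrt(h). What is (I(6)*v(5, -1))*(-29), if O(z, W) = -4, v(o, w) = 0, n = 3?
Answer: 0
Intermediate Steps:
V(h) = h**(3/2)/7 (V(h) = (h*sqrt(h))/7 = h**(3/2)/7)
I(Y) = -64*I/7 (I(Y) = 8*((-4)**(3/2)/7) = 8*((-8*I)/7) = 8*(-8*I/7) = -64*I/7)
(I(6)*v(5, -1))*(-29) = (-64*I/7*0)*(-29) = 0*(-29) = 0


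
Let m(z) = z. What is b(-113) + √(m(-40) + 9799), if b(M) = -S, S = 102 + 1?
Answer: -103 + √9759 ≈ -4.2123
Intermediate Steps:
S = 103
b(M) = -103 (b(M) = -1*103 = -103)
b(-113) + √(m(-40) + 9799) = -103 + √(-40 + 9799) = -103 + √9759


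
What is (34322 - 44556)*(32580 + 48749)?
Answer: -832320986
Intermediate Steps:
(34322 - 44556)*(32580 + 48749) = -10234*81329 = -832320986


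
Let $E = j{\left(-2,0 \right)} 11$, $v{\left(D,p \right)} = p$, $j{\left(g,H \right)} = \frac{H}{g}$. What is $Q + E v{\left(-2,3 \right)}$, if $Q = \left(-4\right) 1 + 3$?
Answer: $-1$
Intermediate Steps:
$Q = -1$ ($Q = -4 + 3 = -1$)
$E = 0$ ($E = \frac{0}{-2} \cdot 11 = 0 \left(- \frac{1}{2}\right) 11 = 0 \cdot 11 = 0$)
$Q + E v{\left(-2,3 \right)} = -1 + 0 \cdot 3 = -1 + 0 = -1$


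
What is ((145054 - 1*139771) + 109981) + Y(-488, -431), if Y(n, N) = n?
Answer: 114776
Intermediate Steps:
((145054 - 1*139771) + 109981) + Y(-488, -431) = ((145054 - 1*139771) + 109981) - 488 = ((145054 - 139771) + 109981) - 488 = (5283 + 109981) - 488 = 115264 - 488 = 114776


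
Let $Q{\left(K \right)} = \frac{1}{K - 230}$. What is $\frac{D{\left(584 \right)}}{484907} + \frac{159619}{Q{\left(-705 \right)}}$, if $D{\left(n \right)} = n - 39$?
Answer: $- \frac{72369346354310}{484907} \approx -1.4924 \cdot 10^{8}$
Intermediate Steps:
$D{\left(n \right)} = -39 + n$
$Q{\left(K \right)} = \frac{1}{-230 + K}$
$\frac{D{\left(584 \right)}}{484907} + \frac{159619}{Q{\left(-705 \right)}} = \frac{-39 + 584}{484907} + \frac{159619}{\frac{1}{-230 - 705}} = 545 \cdot \frac{1}{484907} + \frac{159619}{\frac{1}{-935}} = \frac{545}{484907} + \frac{159619}{- \frac{1}{935}} = \frac{545}{484907} + 159619 \left(-935\right) = \frac{545}{484907} - 149243765 = - \frac{72369346354310}{484907}$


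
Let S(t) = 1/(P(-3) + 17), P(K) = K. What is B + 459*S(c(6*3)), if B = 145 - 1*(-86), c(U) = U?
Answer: 3693/14 ≈ 263.79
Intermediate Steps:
S(t) = 1/14 (S(t) = 1/(-3 + 17) = 1/14)
B = 231 (B = 145 + 86 = 231)
B + 459*S(c(6*3)) = 231 + 459*(1/14) = 231 + 459/14 = 3693/14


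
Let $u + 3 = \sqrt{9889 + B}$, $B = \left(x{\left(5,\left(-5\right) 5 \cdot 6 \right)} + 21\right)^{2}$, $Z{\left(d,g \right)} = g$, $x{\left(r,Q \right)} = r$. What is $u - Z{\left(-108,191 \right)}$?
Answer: $-194 + \sqrt{10565} \approx -91.214$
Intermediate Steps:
$B = 676$ ($B = \left(5 + 21\right)^{2} = 26^{2} = 676$)
$u = -3 + \sqrt{10565}$ ($u = -3 + \sqrt{9889 + 676} = -3 + \sqrt{10565} \approx 99.786$)
$u - Z{\left(-108,191 \right)} = \left(-3 + \sqrt{10565}\right) - 191 = -194 + \sqrt{10565}$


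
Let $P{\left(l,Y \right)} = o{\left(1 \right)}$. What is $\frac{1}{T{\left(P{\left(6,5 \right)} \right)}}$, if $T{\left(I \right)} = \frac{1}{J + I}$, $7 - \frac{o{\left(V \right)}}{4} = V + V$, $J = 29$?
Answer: $49$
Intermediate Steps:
$o{\left(V \right)} = 28 - 8 V$ ($o{\left(V \right)} = 28 - 4 \left(V + V\right) = 28 - 4 \cdot 2 V = 28 - 8 V$)
$P{\left(l,Y \right)} = 20$ ($P{\left(l,Y \right)} = 28 - 8 = 20$)
$T{\left(I \right)} = \frac{1}{29 + I}$
$\frac{1}{T{\left(P{\left(6,5 \right)} \right)}} = \frac{1}{\frac{1}{29 + 20}} = \frac{1}{\frac{1}{49}} = 49$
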